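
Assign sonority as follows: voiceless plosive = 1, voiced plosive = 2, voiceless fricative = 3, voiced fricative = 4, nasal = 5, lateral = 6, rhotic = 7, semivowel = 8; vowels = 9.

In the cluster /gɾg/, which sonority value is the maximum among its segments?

7

/g/ is a voiced plosive (sonority 2).
/ɾ/ is a rhotic (sonority 7).
/g/ is a voiced plosive (sonority 2).
The maximum is 7.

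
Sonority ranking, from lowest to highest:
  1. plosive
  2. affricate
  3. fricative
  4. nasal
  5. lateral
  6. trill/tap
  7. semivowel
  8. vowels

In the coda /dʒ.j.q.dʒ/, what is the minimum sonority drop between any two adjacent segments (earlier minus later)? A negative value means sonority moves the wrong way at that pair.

/dʒ/: affricate = 2.
/j/: semivowel = 7.
/q/: plosive = 1.
/dʒ/: affricate = 2.
/dʒ/→/j/: change -5.
/j/→/q/: change +6.
/q/→/dʒ/: change -1.
Minimum = -5.

-5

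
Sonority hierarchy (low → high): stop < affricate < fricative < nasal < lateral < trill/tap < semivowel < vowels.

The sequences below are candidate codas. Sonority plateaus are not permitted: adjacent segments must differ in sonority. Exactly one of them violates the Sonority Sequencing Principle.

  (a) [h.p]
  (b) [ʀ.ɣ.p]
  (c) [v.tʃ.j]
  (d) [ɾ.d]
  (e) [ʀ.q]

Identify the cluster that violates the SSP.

c

(a) 3-1 → obeys
(b) 6-3-1 → obeys
(c) 3-2-7 → violates
(d) 6-1 → obeys
(e) 6-1 → obeys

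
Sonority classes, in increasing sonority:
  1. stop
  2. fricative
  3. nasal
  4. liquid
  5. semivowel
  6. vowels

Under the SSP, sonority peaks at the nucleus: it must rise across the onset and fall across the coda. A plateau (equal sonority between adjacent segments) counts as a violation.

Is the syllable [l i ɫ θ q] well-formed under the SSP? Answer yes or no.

yes

Onset: /l/ is a liquid (sonority 4); then the nucleus /i/ (sonority 6).
Onset profile 4-6 — rises to the nucleus.
Coda: /ɫ/ is a liquid (sonority 4), /θ/ is a fricative (sonority 2), /q/ is a stop (sonority 1).
Coda profile 6-4-2-1 — falls from the nucleus.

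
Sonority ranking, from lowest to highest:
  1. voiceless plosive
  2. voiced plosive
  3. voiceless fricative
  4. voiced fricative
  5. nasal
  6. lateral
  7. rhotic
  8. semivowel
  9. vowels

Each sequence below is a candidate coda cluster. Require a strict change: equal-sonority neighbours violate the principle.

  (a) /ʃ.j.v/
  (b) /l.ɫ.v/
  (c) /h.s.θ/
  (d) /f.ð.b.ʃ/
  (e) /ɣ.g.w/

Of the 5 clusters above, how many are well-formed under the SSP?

0

(a) 3-8-4 → violates
(b) 6-6-4 → violates
(c) 3-3-3 → violates
(d) 3-4-2-3 → violates
(e) 4-2-8 → violates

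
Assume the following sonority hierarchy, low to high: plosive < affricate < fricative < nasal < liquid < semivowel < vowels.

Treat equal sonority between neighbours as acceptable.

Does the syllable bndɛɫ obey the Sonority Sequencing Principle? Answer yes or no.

no

Onset: /b/ is a plosive (sonority 1), /n/ is a nasal (sonority 4), /d/ is a plosive (sonority 1); then the nucleus /ɛ/ (sonority 7).
Onset profile 1-4-1-7 — does not rise throughout.
Coda: /ɫ/ is a liquid (sonority 5).
Coda profile 7-5 — falls from the nucleus.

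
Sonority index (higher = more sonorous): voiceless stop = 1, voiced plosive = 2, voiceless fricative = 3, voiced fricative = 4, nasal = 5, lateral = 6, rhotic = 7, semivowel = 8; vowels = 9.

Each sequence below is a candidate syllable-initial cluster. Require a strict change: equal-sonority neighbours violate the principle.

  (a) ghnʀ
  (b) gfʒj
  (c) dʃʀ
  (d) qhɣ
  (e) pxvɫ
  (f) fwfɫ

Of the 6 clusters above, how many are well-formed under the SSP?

(a) 2-3-5-7 → obeys
(b) 2-3-4-8 → obeys
(c) 2-3-7 → obeys
(d) 1-3-4 → obeys
(e) 1-3-4-6 → obeys
(f) 3-8-3-6 → violates

5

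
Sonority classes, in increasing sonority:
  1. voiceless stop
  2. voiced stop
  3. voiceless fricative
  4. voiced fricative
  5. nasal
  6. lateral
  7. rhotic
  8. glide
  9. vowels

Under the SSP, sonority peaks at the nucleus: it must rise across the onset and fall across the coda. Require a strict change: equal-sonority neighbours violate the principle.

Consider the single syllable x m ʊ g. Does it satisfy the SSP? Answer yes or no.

Onset: /x/ is a voiceless fricative (sonority 3), /m/ is a nasal (sonority 5); then the nucleus /ʊ/ (sonority 9).
Onset profile 3-5-9 — rises to the nucleus.
Coda: /g/ is a voiced stop (sonority 2).
Coda profile 9-2 — falls from the nucleus.

yes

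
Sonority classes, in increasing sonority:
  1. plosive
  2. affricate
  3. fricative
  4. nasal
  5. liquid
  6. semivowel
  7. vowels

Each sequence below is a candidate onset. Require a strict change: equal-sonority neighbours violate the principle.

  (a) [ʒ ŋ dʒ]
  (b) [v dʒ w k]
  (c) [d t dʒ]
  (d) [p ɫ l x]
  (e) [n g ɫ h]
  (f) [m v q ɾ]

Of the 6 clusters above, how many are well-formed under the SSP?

0

(a) sonority 3-4-2: ill-formed.
(b) sonority 3-2-6-1: ill-formed.
(c) sonority 1-1-2: ill-formed.
(d) sonority 1-5-5-3: ill-formed.
(e) sonority 4-1-5-3: ill-formed.
(f) sonority 4-3-1-5: ill-formed.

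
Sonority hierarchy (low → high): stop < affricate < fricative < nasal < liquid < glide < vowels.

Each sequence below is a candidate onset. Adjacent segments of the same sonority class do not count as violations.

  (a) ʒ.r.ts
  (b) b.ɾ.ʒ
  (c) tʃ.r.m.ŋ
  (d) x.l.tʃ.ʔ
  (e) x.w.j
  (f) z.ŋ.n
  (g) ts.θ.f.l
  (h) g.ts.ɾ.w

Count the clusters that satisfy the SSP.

4

(a) sonority 3-5-2: ill-formed.
(b) sonority 1-5-3: ill-formed.
(c) sonority 2-5-4-4: ill-formed.
(d) sonority 3-5-2-1: ill-formed.
(e) sonority 3-6-6: well-formed.
(f) sonority 3-4-4: well-formed.
(g) sonority 2-3-3-5: well-formed.
(h) sonority 1-2-5-6: well-formed.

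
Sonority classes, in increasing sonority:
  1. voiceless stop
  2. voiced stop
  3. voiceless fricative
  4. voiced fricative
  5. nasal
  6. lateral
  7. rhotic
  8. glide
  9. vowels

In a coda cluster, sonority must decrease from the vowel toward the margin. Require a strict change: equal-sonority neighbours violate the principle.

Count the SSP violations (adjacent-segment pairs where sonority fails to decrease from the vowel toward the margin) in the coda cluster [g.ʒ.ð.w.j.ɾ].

/g/: voiced stop = 2.
/ʒ/: voiced fricative = 4.
/ð/: voiced fricative = 4.
/w/: glide = 8.
/j/: glide = 8.
/ɾ/: rhotic = 7.
/g/→/ʒ/: 2→4 (does not fall) — violation.
/ʒ/→/ð/: 4→4 (plateau) — violation.
/ð/→/w/: 4→8 (does not fall) — violation.
/w/→/j/: 8→8 (plateau) — violation.
/j/→/ɾ/: 8→7 (falls) — ok.

4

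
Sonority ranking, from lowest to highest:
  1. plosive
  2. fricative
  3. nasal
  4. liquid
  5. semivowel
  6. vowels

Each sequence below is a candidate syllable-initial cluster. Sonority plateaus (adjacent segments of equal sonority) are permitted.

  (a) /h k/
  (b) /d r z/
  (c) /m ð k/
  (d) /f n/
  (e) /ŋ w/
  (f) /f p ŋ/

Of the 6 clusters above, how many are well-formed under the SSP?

2

(a) sonority 2-1: ill-formed.
(b) sonority 1-4-2: ill-formed.
(c) sonority 3-2-1: ill-formed.
(d) sonority 2-3: well-formed.
(e) sonority 3-5: well-formed.
(f) sonority 2-1-3: ill-formed.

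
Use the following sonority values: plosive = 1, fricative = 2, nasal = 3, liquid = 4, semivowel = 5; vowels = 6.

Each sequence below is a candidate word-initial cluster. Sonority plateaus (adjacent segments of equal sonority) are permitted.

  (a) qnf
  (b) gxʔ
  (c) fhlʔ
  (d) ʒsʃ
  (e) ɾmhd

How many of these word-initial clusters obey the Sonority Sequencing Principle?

(a) qnf: profile 1-3-2 — violates.
(b) gxʔ: profile 1-2-1 — violates.
(c) fhlʔ: profile 2-2-4-1 — violates.
(d) ʒsʃ: profile 2-2-2 — obeys.
(e) ɾmhd: profile 4-3-2-1 — violates.

1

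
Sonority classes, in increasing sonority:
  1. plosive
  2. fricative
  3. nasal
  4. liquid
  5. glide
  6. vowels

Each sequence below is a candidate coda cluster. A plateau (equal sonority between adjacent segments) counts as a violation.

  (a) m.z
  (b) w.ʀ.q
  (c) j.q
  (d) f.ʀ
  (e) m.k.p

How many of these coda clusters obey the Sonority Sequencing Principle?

(a) m.z: profile 3-2 — obeys.
(b) w.ʀ.q: profile 5-4-1 — obeys.
(c) j.q: profile 5-1 — obeys.
(d) f.ʀ: profile 2-4 — violates.
(e) m.k.p: profile 3-1-1 — violates.

3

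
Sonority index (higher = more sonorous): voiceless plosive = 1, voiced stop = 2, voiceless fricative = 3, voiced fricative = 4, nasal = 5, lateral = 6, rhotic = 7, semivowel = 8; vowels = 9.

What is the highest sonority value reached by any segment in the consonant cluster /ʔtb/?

/ʔ/ — voiceless plosive, sonority 1.
/t/ — voiceless plosive, sonority 1.
/b/ — voiced stop, sonority 2.
The maximum is 2.

2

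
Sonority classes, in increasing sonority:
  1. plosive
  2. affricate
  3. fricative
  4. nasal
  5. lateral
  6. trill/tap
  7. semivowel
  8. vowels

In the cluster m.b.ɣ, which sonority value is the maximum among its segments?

/m/ — nasal, sonority 4.
/b/ — plosive, sonority 1.
/ɣ/ — fricative, sonority 3.
The maximum is 4.

4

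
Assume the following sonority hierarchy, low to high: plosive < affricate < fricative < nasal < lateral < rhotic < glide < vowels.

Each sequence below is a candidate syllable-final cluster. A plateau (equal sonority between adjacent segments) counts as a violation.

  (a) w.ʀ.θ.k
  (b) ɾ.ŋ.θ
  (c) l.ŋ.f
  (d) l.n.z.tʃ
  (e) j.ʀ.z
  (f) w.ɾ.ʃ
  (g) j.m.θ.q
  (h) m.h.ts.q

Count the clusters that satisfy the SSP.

8

(a) 7-6-3-1 → obeys
(b) 6-4-3 → obeys
(c) 5-4-3 → obeys
(d) 5-4-3-2 → obeys
(e) 7-6-3 → obeys
(f) 7-6-3 → obeys
(g) 7-4-3-1 → obeys
(h) 4-3-2-1 → obeys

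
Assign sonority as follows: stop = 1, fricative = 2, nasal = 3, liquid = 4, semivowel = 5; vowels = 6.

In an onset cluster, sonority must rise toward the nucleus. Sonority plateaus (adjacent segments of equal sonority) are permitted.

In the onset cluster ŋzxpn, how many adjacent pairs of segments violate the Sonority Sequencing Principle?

2

/ŋ/ — nasal, sonority 3.
/z/ — fricative, sonority 2.
/x/ — fricative, sonority 2.
/p/ — stop, sonority 1.
/n/ — nasal, sonority 3.
/ŋ/→/z/: 3→2 (does not rise) — violation.
/z/→/x/: 2→2 (plateau, allowed) — ok.
/x/→/p/: 2→1 (does not rise) — violation.
/p/→/n/: 1→3 (rises) — ok.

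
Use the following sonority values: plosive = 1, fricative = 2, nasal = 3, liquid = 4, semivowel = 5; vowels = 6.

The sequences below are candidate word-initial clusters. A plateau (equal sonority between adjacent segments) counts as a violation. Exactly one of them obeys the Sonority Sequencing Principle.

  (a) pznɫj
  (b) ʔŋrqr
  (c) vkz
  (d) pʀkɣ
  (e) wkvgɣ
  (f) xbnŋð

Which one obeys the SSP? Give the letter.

(a) 1-2-3-4-5 → obeys
(b) 1-3-4-1-4 → violates
(c) 2-1-2 → violates
(d) 1-4-1-2 → violates
(e) 5-1-2-1-2 → violates
(f) 2-1-3-3-2 → violates

a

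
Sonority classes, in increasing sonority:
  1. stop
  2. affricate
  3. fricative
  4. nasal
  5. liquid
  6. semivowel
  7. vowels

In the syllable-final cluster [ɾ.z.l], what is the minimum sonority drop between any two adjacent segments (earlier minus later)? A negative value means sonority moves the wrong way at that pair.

/ɾ/ — liquid, sonority 5.
/z/ — fricative, sonority 3.
/l/ — liquid, sonority 5.
/ɾ/→/z/: change +2.
/z/→/l/: change -2.
Minimum = -2.

-2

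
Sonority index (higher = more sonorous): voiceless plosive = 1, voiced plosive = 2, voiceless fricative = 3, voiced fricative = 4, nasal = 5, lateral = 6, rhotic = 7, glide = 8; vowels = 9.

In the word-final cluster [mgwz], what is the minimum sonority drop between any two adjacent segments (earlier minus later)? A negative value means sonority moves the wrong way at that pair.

/m/ — nasal, sonority 5.
/g/ — voiced plosive, sonority 2.
/w/ — glide, sonority 8.
/z/ — voiced fricative, sonority 4.
/m/→/g/: change +3.
/g/→/w/: change -6.
/w/→/z/: change +4.
Minimum = -6.

-6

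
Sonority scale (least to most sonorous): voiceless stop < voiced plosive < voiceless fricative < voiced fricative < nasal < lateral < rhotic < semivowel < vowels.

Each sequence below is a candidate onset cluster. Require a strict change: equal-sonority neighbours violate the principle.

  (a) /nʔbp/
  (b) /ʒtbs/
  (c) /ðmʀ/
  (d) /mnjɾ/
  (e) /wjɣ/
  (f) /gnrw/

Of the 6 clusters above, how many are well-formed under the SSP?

(a) 5-1-2-1 → violates
(b) 4-1-2-3 → violates
(c) 4-5-7 → obeys
(d) 5-5-8-7 → violates
(e) 8-8-4 → violates
(f) 2-5-7-8 → obeys

2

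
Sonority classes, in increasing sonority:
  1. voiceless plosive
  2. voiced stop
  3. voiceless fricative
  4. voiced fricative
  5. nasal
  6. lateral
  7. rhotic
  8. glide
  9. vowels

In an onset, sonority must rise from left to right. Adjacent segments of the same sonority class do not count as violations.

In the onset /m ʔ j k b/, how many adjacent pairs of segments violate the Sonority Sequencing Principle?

/m/ is a nasal (sonority 5).
/ʔ/ is a voiceless plosive (sonority 1).
/j/ is a glide (sonority 8).
/k/ is a voiceless plosive (sonority 1).
/b/ is a voiced stop (sonority 2).
/m/→/ʔ/: 5→1 (does not rise) — violation.
/ʔ/→/j/: 1→8 (rises) — ok.
/j/→/k/: 8→1 (does not rise) — violation.
/k/→/b/: 1→2 (rises) — ok.

2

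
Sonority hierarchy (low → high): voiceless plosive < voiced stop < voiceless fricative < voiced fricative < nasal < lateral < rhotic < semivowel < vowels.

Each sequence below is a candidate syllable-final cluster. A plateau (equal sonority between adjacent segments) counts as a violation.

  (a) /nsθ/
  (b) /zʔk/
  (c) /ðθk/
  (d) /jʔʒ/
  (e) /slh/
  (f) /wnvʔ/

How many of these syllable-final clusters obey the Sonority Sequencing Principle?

(a) 5-3-3 → violates
(b) 4-1-1 → violates
(c) 4-3-1 → obeys
(d) 8-1-4 → violates
(e) 3-6-3 → violates
(f) 8-5-4-1 → obeys

2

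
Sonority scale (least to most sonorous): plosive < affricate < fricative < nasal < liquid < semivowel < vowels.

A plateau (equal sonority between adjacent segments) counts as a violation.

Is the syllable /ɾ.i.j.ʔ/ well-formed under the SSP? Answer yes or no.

Onset: /ɾ/ is a liquid (sonority 5); then the nucleus /i/ (sonority 7).
Onset profile 5-7 — rises to the nucleus.
Coda: /j/ is a semivowel (sonority 6), /ʔ/ is a plosive (sonority 1).
Coda profile 7-6-1 — falls from the nucleus.

yes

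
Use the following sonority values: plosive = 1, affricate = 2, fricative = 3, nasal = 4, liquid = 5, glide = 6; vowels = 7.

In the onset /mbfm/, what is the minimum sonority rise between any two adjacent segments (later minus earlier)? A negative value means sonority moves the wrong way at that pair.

-3

/m/ is a nasal (sonority 4).
/b/ is a plosive (sonority 1).
/f/ is a fricative (sonority 3).
/m/ is a nasal (sonority 4).
/m/→/b/: change -3.
/b/→/f/: change +2.
/f/→/m/: change +1.
Minimum = -3.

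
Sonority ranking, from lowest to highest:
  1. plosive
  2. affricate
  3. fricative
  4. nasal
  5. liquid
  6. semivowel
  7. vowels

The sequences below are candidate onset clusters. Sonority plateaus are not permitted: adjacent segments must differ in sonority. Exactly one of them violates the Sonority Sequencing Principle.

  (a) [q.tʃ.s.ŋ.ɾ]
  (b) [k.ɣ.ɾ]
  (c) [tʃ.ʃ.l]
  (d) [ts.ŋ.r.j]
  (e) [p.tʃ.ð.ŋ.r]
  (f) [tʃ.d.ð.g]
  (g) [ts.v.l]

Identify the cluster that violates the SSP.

f

(a) [q.tʃ.s.ŋ.ɾ]: profile 1-2-3-4-5 — obeys.
(b) [k.ɣ.ɾ]: profile 1-3-5 — obeys.
(c) [tʃ.ʃ.l]: profile 2-3-5 — obeys.
(d) [ts.ŋ.r.j]: profile 2-4-5-6 — obeys.
(e) [p.tʃ.ð.ŋ.r]: profile 1-2-3-4-5 — obeys.
(f) [tʃ.d.ð.g]: profile 2-1-3-1 — violates.
(g) [ts.v.l]: profile 2-3-5 — obeys.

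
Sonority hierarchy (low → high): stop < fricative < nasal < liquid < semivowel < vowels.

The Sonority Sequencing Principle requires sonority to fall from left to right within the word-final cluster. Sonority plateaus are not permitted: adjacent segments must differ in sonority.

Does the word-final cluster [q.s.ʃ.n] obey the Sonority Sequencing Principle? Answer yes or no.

/q/ — stop, sonority 1.
/s/ — fricative, sonority 2.
/ʃ/ — fricative, sonority 2.
/n/ — nasal, sonority 3.
The profile is 1-2-2-3. Between /q/ (1) and /s/ (2) sonority does not fall, so the cluster violates the SSP.

no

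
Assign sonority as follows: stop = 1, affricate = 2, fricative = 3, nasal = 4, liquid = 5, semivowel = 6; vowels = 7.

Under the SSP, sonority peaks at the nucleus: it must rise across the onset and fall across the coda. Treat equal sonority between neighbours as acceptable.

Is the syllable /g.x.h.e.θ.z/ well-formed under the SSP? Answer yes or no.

Onset: /g/ is a stop (sonority 1), /x/ is a fricative (sonority 3), /h/ is a fricative (sonority 3); then the nucleus /e/ (sonority 7).
Onset profile 1-3-3-7 — rises to the nucleus.
Coda: /θ/ is a fricative (sonority 3), /z/ is a fricative (sonority 3).
Coda profile 7-3-3 — falls from the nucleus.

yes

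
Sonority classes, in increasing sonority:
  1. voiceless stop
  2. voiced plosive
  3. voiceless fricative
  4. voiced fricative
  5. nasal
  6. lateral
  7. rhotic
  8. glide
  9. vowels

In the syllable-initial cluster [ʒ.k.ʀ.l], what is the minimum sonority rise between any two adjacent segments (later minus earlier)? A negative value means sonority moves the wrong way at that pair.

-3

/ʒ/ — voiced fricative, sonority 4.
/k/ — voiceless stop, sonority 1.
/ʀ/ — rhotic, sonority 7.
/l/ — lateral, sonority 6.
/ʒ/→/k/: change -3.
/k/→/ʀ/: change +6.
/ʀ/→/l/: change -1.
Minimum = -3.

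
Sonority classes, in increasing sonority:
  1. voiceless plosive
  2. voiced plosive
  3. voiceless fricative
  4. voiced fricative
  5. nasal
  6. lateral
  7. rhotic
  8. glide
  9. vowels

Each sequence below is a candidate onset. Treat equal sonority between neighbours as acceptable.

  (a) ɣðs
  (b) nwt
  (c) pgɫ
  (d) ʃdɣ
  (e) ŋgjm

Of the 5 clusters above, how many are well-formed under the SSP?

1

(a) sonority 4-4-3: ill-formed.
(b) sonority 5-8-1: ill-formed.
(c) sonority 1-2-6: well-formed.
(d) sonority 3-2-4: ill-formed.
(e) sonority 5-2-8-5: ill-formed.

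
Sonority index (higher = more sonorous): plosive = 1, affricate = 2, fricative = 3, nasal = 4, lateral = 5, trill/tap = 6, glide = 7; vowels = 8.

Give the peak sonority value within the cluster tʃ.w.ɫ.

7

/tʃ/ is an affricate (sonority 2).
/w/ is a glide (sonority 7).
/ɫ/ is a lateral (sonority 5).
The maximum is 7.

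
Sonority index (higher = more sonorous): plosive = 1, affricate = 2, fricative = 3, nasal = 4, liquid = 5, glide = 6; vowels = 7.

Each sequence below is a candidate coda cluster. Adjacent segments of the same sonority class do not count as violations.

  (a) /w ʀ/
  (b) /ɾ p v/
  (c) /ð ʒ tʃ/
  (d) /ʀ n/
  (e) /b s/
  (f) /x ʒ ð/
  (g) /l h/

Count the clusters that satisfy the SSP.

5

(a) sonority 6-5: well-formed.
(b) sonority 5-1-3: ill-formed.
(c) sonority 3-3-2: well-formed.
(d) sonority 5-4: well-formed.
(e) sonority 1-3: ill-formed.
(f) sonority 3-3-3: well-formed.
(g) sonority 5-3: well-formed.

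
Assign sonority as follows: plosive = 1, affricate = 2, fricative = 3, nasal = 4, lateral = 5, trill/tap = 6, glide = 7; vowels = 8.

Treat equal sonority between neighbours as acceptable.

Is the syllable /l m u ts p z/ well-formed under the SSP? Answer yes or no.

Onset: /l/ is a lateral (sonority 5), /m/ is a nasal (sonority 4); then the nucleus /u/ (sonority 8).
Onset profile 5-4-8 — does not rise throughout.
Coda: /ts/ is an affricate (sonority 2), /p/ is a plosive (sonority 1), /z/ is a fricative (sonority 3).
Coda profile 8-2-1-3 — does not fall throughout.

no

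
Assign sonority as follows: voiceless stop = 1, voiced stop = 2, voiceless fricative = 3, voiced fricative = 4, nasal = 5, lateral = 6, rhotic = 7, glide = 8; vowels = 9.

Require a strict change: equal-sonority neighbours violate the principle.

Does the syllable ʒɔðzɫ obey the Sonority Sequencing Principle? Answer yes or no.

no

Onset: /ʒ/ is a voiced fricative (sonority 4); then the nucleus /ɔ/ (sonority 9).
Onset profile 4-9 — rises to the nucleus.
Coda: /ð/ is a voiced fricative (sonority 4), /z/ is a voiced fricative (sonority 4), /ɫ/ is a lateral (sonority 6).
Coda profile 9-4-4-6 — does not strictly fall throughout.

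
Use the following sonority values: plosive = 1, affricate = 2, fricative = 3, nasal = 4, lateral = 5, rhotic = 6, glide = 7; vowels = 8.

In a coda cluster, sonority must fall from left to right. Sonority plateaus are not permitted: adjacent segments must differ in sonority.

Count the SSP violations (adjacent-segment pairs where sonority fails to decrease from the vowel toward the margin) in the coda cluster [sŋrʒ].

2

/s/: fricative = 3.
/ŋ/: nasal = 4.
/r/: rhotic = 6.
/ʒ/: fricative = 3.
/s/→/ŋ/: 3→4 (does not fall) — violation.
/ŋ/→/r/: 4→6 (does not fall) — violation.
/r/→/ʒ/: 6→3 (falls) — ok.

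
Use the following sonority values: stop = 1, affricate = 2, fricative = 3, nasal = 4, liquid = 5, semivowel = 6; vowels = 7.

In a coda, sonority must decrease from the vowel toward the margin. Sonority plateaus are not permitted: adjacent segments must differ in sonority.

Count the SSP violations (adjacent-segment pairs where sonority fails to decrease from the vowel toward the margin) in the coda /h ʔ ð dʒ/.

1

/h/: fricative = 3.
/ʔ/: stop = 1.
/ð/: fricative = 3.
/dʒ/: affricate = 2.
/h/→/ʔ/: 3→1 (falls) — ok.
/ʔ/→/ð/: 1→3 (does not fall) — violation.
/ð/→/dʒ/: 3→2 (falls) — ok.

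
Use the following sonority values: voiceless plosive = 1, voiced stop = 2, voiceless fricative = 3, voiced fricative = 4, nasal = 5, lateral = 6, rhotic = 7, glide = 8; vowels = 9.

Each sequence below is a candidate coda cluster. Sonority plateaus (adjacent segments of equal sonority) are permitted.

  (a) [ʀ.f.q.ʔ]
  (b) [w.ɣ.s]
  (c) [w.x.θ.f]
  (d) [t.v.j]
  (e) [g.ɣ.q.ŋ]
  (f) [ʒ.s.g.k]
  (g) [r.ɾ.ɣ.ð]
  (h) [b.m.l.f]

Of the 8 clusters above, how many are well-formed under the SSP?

5

(a) 7-3-1-1 → obeys
(b) 8-4-3 → obeys
(c) 8-3-3-3 → obeys
(d) 1-4-8 → violates
(e) 2-4-1-5 → violates
(f) 4-3-2-1 → obeys
(g) 7-7-4-4 → obeys
(h) 2-5-6-3 → violates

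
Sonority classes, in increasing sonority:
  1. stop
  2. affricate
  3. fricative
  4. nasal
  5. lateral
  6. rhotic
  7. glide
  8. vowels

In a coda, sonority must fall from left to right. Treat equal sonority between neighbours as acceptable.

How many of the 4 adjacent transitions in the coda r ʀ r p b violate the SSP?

/r/ — rhotic, sonority 6.
/ʀ/ — rhotic, sonority 6.
/r/ — rhotic, sonority 6.
/p/ — stop, sonority 1.
/b/ — stop, sonority 1.
/r/→/ʀ/: 6→6 (plateau, allowed) — ok.
/ʀ/→/r/: 6→6 (plateau, allowed) — ok.
/r/→/p/: 6→1 (falls) — ok.
/p/→/b/: 1→1 (plateau, allowed) — ok.

0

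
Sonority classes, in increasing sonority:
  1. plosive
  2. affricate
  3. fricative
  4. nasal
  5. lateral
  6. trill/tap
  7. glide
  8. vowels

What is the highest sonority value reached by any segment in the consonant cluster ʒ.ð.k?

3

/ʒ/ is a fricative (sonority 3).
/ð/ is a fricative (sonority 3).
/k/ is a plosive (sonority 1).
The maximum is 3.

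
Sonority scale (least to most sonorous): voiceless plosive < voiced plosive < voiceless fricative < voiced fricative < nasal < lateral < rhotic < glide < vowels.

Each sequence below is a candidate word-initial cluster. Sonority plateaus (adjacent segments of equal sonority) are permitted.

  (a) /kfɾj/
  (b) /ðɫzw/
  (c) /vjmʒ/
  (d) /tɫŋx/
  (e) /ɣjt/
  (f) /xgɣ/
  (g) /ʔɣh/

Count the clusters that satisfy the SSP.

(a) sonority 1-3-7-8: well-formed.
(b) sonority 4-6-4-8: ill-formed.
(c) sonority 4-8-5-4: ill-formed.
(d) sonority 1-6-5-3: ill-formed.
(e) sonority 4-8-1: ill-formed.
(f) sonority 3-2-4: ill-formed.
(g) sonority 1-4-3: ill-formed.

1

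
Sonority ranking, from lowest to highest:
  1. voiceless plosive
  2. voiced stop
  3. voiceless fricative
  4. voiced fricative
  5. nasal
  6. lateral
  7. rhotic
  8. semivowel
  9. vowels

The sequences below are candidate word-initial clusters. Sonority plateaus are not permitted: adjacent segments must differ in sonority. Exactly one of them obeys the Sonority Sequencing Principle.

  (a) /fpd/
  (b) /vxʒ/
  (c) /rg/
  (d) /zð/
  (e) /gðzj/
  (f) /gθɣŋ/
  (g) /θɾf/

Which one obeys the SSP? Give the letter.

(a) 3-1-2 → violates
(b) 4-3-4 → violates
(c) 7-2 → violates
(d) 4-4 → violates
(e) 2-4-4-8 → violates
(f) 2-3-4-5 → obeys
(g) 3-7-3 → violates

f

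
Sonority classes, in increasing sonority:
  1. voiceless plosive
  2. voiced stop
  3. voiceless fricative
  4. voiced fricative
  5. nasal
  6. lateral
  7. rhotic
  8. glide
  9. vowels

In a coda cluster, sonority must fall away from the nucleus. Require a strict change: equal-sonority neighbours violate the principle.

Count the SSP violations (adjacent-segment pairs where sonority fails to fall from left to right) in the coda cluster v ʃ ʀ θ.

1

/v/: voiced fricative = 4.
/ʃ/: voiceless fricative = 3.
/ʀ/: rhotic = 7.
/θ/: voiceless fricative = 3.
/v/→/ʃ/: 4→3 (falls) — ok.
/ʃ/→/ʀ/: 3→7 (does not fall) — violation.
/ʀ/→/θ/: 7→3 (falls) — ok.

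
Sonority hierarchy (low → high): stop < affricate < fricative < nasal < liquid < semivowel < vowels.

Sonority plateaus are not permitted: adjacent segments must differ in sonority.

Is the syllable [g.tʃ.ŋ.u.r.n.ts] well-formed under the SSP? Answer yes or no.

yes

Onset: /g/ is a stop (sonority 1), /tʃ/ is an affricate (sonority 2), /ŋ/ is a nasal (sonority 4); then the nucleus /u/ (sonority 7).
Onset profile 1-2-4-7 — rises to the nucleus.
Coda: /r/ is a liquid (sonority 5), /n/ is a nasal (sonority 4), /ts/ is an affricate (sonority 2).
Coda profile 7-5-4-2 — falls from the nucleus.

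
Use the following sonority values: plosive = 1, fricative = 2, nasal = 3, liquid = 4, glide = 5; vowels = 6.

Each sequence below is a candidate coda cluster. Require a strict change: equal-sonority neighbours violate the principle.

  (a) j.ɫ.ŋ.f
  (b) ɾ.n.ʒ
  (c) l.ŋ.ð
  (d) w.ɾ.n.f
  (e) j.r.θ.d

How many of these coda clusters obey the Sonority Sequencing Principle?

5

(a) j.ɫ.ŋ.f: profile 5-4-3-2 — obeys.
(b) ɾ.n.ʒ: profile 4-3-2 — obeys.
(c) l.ŋ.ð: profile 4-3-2 — obeys.
(d) w.ɾ.n.f: profile 5-4-3-2 — obeys.
(e) j.r.θ.d: profile 5-4-2-1 — obeys.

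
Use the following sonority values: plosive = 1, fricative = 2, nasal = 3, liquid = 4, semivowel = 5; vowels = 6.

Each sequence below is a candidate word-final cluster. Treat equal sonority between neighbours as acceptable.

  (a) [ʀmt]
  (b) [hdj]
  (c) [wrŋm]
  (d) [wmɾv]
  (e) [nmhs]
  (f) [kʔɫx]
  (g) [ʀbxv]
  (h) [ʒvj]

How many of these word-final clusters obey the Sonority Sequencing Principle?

(a) [ʀmt]: profile 4-3-1 — obeys.
(b) [hdj]: profile 2-1-5 — violates.
(c) [wrŋm]: profile 5-4-3-3 — obeys.
(d) [wmɾv]: profile 5-3-4-2 — violates.
(e) [nmhs]: profile 3-3-2-2 — obeys.
(f) [kʔɫx]: profile 1-1-4-2 — violates.
(g) [ʀbxv]: profile 4-1-2-2 — violates.
(h) [ʒvj]: profile 2-2-5 — violates.

3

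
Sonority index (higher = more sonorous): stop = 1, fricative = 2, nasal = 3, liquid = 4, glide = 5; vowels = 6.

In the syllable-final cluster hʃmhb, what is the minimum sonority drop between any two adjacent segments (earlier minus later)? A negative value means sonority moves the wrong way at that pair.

-1

/h/ is a fricative (sonority 2).
/ʃ/ is a fricative (sonority 2).
/m/ is a nasal (sonority 3).
/h/ is a fricative (sonority 2).
/b/ is a stop (sonority 1).
/h/→/ʃ/: change +0.
/ʃ/→/m/: change -1.
/m/→/h/: change +1.
/h/→/b/: change +1.
Minimum = -1.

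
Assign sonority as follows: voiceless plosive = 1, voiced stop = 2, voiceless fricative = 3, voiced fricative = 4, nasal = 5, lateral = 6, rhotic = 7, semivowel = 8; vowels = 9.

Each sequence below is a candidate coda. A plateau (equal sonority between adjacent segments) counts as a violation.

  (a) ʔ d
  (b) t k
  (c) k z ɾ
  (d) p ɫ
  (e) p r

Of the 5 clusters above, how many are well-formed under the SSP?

(a) 1-2 → violates
(b) 1-1 → violates
(c) 1-4-7 → violates
(d) 1-6 → violates
(e) 1-7 → violates

0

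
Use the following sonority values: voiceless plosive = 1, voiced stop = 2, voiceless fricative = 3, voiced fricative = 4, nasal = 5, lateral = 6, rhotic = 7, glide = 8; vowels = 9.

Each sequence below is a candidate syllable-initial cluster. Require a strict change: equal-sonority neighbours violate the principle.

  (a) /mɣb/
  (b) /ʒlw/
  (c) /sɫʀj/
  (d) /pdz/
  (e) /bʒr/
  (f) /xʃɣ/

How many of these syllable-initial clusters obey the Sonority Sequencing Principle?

(a) /mɣb/: profile 5-4-2 — violates.
(b) /ʒlw/: profile 4-6-8 — obeys.
(c) /sɫʀj/: profile 3-6-7-8 — obeys.
(d) /pdz/: profile 1-2-4 — obeys.
(e) /bʒr/: profile 2-4-7 — obeys.
(f) /xʃɣ/: profile 3-3-4 — violates.

4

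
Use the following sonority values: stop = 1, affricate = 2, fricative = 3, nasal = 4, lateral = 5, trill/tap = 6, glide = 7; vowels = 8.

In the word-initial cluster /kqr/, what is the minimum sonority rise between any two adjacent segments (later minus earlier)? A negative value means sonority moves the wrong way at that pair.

/k/ — stop, sonority 1.
/q/ — stop, sonority 1.
/r/ — trill/tap, sonority 6.
/k/→/q/: change +0.
/q/→/r/: change +5.
Minimum = 0.

0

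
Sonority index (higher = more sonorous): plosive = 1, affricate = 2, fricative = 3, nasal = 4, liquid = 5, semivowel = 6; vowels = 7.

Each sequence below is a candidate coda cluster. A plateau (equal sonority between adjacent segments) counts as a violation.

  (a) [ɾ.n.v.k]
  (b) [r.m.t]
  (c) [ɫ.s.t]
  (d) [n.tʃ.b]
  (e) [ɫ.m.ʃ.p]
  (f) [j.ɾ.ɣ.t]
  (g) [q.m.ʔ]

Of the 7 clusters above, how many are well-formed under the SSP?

(a) 5-4-3-1 → obeys
(b) 5-4-1 → obeys
(c) 5-3-1 → obeys
(d) 4-2-1 → obeys
(e) 5-4-3-1 → obeys
(f) 6-5-3-1 → obeys
(g) 1-4-1 → violates

6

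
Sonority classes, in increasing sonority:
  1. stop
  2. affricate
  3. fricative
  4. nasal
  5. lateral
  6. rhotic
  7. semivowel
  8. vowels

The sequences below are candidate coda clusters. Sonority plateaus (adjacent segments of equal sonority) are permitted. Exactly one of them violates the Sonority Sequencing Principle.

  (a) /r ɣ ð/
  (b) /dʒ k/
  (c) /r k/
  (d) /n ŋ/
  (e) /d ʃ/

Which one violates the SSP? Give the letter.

e

(a) 6-3-3 → obeys
(b) 2-1 → obeys
(c) 6-1 → obeys
(d) 4-4 → obeys
(e) 1-3 → violates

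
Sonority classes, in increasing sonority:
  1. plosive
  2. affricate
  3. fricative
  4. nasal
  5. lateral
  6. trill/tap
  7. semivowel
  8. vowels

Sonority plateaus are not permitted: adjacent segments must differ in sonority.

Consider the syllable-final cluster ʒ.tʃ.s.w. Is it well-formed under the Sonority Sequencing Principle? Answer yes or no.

/ʒ/ is a fricative (sonority 3).
/tʃ/ is an affricate (sonority 2).
/s/ is a fricative (sonority 3).
/w/ is a semivowel (sonority 7).
The profile is 3-2-3-7. Between /tʃ/ (2) and /s/ (3) sonority does not fall, so the cluster violates the SSP.

no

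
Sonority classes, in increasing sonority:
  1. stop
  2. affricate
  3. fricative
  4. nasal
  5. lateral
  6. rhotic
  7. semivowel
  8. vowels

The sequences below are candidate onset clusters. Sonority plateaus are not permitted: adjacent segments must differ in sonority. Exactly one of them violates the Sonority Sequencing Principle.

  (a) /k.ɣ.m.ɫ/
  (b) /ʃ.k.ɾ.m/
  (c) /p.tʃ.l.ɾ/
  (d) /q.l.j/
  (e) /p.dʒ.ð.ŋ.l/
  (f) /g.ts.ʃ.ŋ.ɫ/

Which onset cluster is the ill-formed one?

b

(a) 1-3-4-5 → obeys
(b) 3-1-6-4 → violates
(c) 1-2-5-6 → obeys
(d) 1-5-7 → obeys
(e) 1-2-3-4-5 → obeys
(f) 1-2-3-4-5 → obeys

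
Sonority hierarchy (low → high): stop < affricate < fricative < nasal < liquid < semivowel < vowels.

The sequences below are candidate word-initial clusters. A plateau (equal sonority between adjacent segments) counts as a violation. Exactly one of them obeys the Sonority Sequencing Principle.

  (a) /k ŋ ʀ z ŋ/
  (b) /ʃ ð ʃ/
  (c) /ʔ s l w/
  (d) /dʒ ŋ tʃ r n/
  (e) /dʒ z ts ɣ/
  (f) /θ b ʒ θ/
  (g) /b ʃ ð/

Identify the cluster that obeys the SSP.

(a) 1-4-5-3-4 → violates
(b) 3-3-3 → violates
(c) 1-3-5-6 → obeys
(d) 2-4-2-5-4 → violates
(e) 2-3-2-3 → violates
(f) 3-1-3-3 → violates
(g) 1-3-3 → violates

c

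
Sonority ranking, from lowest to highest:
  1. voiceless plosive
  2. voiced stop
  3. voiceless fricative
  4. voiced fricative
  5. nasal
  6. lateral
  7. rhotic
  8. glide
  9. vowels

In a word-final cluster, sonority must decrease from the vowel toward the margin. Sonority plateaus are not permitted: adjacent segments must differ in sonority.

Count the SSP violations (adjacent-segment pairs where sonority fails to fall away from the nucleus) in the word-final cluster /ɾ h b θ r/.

2

/ɾ/ is a rhotic (sonority 7).
/h/ is a voiceless fricative (sonority 3).
/b/ is a voiced stop (sonority 2).
/θ/ is a voiceless fricative (sonority 3).
/r/ is a rhotic (sonority 7).
/ɾ/→/h/: 7→3 (falls) — ok.
/h/→/b/: 3→2 (falls) — ok.
/b/→/θ/: 2→3 (does not fall) — violation.
/θ/→/r/: 3→7 (does not fall) — violation.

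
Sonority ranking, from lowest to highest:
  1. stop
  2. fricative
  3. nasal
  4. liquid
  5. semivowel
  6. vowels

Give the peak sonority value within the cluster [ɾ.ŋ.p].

/ɾ/: liquid = 4.
/ŋ/: nasal = 3.
/p/: stop = 1.
The maximum is 4.

4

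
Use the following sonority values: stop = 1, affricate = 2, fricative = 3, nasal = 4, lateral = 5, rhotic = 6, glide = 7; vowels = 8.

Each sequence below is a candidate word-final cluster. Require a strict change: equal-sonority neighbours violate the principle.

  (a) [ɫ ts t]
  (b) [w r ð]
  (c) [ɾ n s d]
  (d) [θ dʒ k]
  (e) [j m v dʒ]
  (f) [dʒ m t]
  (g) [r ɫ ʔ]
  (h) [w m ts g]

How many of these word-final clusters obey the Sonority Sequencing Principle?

7

(a) sonority 5-2-1: well-formed.
(b) sonority 7-6-3: well-formed.
(c) sonority 6-4-3-1: well-formed.
(d) sonority 3-2-1: well-formed.
(e) sonority 7-4-3-2: well-formed.
(f) sonority 2-4-1: ill-formed.
(g) sonority 6-5-1: well-formed.
(h) sonority 7-4-2-1: well-formed.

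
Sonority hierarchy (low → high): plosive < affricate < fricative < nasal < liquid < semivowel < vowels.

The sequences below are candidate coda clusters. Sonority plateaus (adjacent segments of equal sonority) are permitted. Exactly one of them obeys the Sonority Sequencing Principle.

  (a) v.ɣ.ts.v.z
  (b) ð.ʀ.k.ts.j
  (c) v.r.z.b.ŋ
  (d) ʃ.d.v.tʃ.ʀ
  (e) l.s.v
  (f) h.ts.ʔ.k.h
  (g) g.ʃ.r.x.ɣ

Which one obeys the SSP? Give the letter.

e

(a) sonority 3-3-2-3-3: ill-formed.
(b) sonority 3-5-1-2-6: ill-formed.
(c) sonority 3-5-3-1-4: ill-formed.
(d) sonority 3-1-3-2-5: ill-formed.
(e) sonority 5-3-3: well-formed.
(f) sonority 3-2-1-1-3: ill-formed.
(g) sonority 1-3-5-3-3: ill-formed.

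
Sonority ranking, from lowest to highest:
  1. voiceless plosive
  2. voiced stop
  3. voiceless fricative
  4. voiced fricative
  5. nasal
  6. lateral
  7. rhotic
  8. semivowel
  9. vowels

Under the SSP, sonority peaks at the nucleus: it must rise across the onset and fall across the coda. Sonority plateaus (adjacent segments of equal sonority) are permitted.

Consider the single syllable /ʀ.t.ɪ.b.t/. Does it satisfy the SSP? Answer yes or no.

Onset: /ʀ/ is a rhotic (sonority 7), /t/ is a voiceless plosive (sonority 1); then the nucleus /ɪ/ (sonority 9).
Onset profile 7-1-9 — does not rise throughout.
Coda: /b/ is a voiced stop (sonority 2), /t/ is a voiceless plosive (sonority 1).
Coda profile 9-2-1 — falls from the nucleus.

no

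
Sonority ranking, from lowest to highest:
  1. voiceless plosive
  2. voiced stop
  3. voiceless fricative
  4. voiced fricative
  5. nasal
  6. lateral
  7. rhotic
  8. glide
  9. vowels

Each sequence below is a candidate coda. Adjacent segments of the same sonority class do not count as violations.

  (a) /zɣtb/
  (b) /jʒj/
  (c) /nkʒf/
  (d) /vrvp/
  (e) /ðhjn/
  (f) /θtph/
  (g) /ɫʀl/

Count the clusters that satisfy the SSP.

(a) /zɣtb/: profile 4-4-1-2 — violates.
(b) /jʒj/: profile 8-4-8 — violates.
(c) /nkʒf/: profile 5-1-4-3 — violates.
(d) /vrvp/: profile 4-7-4-1 — violates.
(e) /ðhjn/: profile 4-3-8-5 — violates.
(f) /θtph/: profile 3-1-1-3 — violates.
(g) /ɫʀl/: profile 6-7-6 — violates.

0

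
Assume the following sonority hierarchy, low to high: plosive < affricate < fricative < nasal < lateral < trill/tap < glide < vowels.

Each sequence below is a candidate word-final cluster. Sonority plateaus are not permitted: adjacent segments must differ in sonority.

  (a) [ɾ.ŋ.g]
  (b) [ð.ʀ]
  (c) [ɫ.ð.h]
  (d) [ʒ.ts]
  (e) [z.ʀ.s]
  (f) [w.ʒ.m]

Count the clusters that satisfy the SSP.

(a) [ɾ.ŋ.g]: profile 6-4-1 — obeys.
(b) [ð.ʀ]: profile 3-6 — violates.
(c) [ɫ.ð.h]: profile 5-3-3 — violates.
(d) [ʒ.ts]: profile 3-2 — obeys.
(e) [z.ʀ.s]: profile 3-6-3 — violates.
(f) [w.ʒ.m]: profile 7-3-4 — violates.

2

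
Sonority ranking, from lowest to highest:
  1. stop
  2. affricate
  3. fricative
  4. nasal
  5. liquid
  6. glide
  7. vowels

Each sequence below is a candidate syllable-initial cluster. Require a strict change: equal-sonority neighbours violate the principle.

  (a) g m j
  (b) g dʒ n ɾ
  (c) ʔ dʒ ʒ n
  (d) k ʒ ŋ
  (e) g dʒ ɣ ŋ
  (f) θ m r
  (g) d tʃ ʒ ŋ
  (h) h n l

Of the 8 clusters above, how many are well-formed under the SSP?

8

(a) g m j: profile 1-4-6 — obeys.
(b) g dʒ n ɾ: profile 1-2-4-5 — obeys.
(c) ʔ dʒ ʒ n: profile 1-2-3-4 — obeys.
(d) k ʒ ŋ: profile 1-3-4 — obeys.
(e) g dʒ ɣ ŋ: profile 1-2-3-4 — obeys.
(f) θ m r: profile 3-4-5 — obeys.
(g) d tʃ ʒ ŋ: profile 1-2-3-4 — obeys.
(h) h n l: profile 3-4-5 — obeys.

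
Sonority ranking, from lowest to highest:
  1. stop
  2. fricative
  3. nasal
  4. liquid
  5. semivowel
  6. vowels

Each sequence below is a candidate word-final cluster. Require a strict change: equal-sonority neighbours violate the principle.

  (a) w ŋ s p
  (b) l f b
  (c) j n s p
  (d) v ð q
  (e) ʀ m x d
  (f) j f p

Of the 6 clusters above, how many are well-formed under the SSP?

5

(a) sonority 5-3-2-1: well-formed.
(b) sonority 4-2-1: well-formed.
(c) sonority 5-3-2-1: well-formed.
(d) sonority 2-2-1: ill-formed.
(e) sonority 4-3-2-1: well-formed.
(f) sonority 5-2-1: well-formed.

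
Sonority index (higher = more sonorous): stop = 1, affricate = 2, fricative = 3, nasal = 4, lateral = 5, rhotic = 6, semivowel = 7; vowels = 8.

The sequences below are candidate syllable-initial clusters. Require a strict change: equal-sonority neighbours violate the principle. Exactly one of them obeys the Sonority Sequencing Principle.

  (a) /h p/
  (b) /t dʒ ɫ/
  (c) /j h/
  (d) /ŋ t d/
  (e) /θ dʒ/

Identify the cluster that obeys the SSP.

b

(a) 3-1 → violates
(b) 1-2-5 → obeys
(c) 7-3 → violates
(d) 4-1-1 → violates
(e) 3-2 → violates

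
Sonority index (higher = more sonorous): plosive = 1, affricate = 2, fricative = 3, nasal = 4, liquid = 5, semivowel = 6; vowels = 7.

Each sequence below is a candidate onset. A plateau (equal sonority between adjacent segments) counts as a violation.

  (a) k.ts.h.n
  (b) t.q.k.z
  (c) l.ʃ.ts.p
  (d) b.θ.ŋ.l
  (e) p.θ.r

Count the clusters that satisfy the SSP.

3

(a) sonority 1-2-3-4: well-formed.
(b) sonority 1-1-1-3: ill-formed.
(c) sonority 5-3-2-1: ill-formed.
(d) sonority 1-3-4-5: well-formed.
(e) sonority 1-3-5: well-formed.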